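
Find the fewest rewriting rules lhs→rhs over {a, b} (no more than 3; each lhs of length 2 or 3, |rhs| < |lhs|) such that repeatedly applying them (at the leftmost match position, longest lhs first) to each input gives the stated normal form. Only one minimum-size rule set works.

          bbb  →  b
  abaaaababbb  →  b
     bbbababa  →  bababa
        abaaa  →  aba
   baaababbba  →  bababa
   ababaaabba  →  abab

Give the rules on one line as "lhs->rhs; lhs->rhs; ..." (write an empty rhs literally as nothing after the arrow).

aa->; bb->

  | bbb => b
  | abaaaababbb => abaababbb => abbabbb => aabbb => bbb => b
  | bbbababa => bababa
  | abaaa => aba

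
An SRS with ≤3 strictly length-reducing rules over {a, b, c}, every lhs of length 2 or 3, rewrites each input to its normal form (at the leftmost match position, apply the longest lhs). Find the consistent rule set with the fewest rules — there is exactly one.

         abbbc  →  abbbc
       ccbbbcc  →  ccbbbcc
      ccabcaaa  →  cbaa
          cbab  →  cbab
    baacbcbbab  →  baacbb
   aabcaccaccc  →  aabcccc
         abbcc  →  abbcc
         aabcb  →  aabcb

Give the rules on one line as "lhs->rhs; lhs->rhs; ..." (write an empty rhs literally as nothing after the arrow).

bba->a; ca->

  | abbbc
  | ccbbbcc
  | ccabcaaa => cbcaaa => cbaa
  | cbab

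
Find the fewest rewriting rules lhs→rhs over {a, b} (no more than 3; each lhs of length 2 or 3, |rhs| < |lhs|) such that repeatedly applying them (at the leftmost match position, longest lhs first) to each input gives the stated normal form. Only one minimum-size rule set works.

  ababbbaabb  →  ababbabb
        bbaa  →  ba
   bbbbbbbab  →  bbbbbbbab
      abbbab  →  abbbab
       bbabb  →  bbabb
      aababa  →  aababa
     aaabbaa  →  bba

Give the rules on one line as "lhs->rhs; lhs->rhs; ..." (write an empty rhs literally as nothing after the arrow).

aaa->b; baa->a

  | ababbbaabb => ababbabb
  | bbaa => ba
  | bbbbbbbab
  | abbbab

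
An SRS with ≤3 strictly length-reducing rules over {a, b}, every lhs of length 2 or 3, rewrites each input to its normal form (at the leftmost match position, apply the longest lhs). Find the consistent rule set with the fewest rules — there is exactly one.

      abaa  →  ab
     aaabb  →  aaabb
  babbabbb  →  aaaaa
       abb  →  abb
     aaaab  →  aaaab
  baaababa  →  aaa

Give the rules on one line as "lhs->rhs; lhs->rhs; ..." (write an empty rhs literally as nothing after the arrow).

  | abaa => aba => ab
  | aaabb
  | babbabbb => bbbabbb => aaabbb => aaaaa
  | abb

ba->b; bbb->aa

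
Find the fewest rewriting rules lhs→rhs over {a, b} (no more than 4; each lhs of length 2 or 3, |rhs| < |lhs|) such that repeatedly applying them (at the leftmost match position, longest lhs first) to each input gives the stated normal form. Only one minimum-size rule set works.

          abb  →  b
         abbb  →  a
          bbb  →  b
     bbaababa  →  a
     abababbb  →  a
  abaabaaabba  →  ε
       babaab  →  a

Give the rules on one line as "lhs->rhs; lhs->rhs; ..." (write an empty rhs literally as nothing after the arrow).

aa->; ab->; bb->a; bbb->b

  | abb => b
  | abbb => bb => a
  | bbb => b
  | bbaababa => aaababa => ababa => aba => a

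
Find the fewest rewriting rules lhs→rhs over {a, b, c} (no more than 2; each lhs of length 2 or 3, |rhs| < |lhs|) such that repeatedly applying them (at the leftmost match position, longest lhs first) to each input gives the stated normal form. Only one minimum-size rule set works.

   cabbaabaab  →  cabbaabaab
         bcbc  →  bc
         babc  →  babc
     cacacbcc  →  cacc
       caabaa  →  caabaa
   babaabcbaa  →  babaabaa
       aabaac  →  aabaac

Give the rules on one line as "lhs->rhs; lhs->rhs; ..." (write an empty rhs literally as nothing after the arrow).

  | cabbaabaab
  | bcbc => bc
  | babc
  | cacacbcc => cacbcc => cacc

aca->a; cb->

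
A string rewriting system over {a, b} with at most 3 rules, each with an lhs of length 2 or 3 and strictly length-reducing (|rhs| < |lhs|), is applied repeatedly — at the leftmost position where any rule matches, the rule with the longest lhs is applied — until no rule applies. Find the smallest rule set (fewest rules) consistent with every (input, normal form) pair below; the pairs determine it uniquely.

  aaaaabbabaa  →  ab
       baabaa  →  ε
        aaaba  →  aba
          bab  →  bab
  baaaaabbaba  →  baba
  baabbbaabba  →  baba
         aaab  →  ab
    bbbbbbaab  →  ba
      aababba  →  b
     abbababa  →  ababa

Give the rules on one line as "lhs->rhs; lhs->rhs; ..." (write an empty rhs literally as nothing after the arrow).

  | aaaaabbabaa => aaabbabaa => abbabaa => aaabaa => abaa => ab
  | baabaa => bbaaa => aaaa => aa => ε
  | aaaba => aba
  | bab

aa->; aab->ba; bb->a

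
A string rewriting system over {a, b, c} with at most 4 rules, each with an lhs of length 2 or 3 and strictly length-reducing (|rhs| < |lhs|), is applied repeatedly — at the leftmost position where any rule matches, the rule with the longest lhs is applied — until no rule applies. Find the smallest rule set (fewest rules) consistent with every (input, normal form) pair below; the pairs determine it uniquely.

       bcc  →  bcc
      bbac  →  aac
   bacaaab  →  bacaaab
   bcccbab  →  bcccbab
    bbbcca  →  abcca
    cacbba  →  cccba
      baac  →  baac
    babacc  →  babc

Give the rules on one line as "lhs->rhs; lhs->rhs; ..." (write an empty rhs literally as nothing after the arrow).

acb->cc; acc->c; bb->a

  | bcc
  | bbac => aac
  | bacaaab
  | bcccbab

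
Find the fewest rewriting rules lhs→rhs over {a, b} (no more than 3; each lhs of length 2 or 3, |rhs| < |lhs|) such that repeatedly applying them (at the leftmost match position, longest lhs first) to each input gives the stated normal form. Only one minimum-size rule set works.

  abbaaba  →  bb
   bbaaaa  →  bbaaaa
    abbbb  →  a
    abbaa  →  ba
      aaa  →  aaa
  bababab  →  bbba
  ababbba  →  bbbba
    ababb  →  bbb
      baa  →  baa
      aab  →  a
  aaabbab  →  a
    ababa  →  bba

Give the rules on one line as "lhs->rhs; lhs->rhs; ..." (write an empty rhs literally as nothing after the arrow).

aab->a; ab->a; aba->b

  | abbaaba => abaaba => baba => bb
  | bbaaaa
  | abbbb => abbb => abb => ab => a
  | abbaa => abaa => ba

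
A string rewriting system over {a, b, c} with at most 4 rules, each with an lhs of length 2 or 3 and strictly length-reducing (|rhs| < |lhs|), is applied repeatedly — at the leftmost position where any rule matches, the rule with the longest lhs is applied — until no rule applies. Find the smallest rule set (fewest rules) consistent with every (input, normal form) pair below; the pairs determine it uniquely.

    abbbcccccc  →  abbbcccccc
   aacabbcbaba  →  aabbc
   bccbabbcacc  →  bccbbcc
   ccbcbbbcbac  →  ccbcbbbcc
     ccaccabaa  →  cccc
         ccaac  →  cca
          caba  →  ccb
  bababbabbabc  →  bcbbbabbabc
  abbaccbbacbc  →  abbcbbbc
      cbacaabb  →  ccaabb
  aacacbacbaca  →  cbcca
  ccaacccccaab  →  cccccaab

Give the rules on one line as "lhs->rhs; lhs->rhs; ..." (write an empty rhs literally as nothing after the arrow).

aba->cb; ac->; cba->c

  | abbbcccccc
  | aacabbcbaba => aabbcbaba => aabbcba => aabbc
  | bccbabbcacc => bccbbcacc => bccbbcc
  | ccbcbbbcbac => ccbcbbbcc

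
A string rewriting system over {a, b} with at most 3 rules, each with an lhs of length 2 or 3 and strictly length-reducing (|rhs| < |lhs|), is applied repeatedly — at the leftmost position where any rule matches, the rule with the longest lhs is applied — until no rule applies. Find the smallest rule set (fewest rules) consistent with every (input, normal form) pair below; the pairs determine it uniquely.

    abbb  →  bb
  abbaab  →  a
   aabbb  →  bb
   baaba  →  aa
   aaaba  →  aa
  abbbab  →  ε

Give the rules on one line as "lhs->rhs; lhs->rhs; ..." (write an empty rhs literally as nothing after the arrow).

  | abbb => bb
  | abbaab => baab => bba => a
  | aabbb => babb => bb
  | baaba => bbaa => aa

aab->ba; ab->; bba->a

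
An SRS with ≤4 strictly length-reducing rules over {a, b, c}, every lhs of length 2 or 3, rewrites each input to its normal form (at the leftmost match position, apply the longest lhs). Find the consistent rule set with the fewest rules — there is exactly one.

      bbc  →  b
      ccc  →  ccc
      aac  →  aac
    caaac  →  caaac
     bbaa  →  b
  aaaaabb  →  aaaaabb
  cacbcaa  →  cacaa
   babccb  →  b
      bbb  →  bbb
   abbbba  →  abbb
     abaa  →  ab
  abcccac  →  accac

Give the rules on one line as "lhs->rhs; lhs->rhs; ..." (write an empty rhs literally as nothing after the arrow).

ba->b; bba->b; bc->

  | bbc => b
  | ccc
  | aac
  | caaac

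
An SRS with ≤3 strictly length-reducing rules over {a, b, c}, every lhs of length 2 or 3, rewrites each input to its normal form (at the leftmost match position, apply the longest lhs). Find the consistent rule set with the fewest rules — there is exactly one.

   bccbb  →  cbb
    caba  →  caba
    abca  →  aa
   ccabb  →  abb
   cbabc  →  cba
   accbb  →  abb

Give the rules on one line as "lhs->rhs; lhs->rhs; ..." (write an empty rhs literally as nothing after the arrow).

  | bccbb => cbb
  | caba
  | abca => aa
  | ccabb => abb

bc->; cc->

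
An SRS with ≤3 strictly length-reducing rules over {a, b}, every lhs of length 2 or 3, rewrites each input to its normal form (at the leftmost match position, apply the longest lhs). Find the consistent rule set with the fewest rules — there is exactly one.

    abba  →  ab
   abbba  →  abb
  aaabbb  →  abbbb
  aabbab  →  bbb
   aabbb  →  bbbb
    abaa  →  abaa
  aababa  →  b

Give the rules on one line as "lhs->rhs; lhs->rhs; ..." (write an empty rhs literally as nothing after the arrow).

aab->bb; bba->b

  | abba => ab
  | abbba => abb
  | aaabbb => abbbb
  | aabbab => bbbab => bbb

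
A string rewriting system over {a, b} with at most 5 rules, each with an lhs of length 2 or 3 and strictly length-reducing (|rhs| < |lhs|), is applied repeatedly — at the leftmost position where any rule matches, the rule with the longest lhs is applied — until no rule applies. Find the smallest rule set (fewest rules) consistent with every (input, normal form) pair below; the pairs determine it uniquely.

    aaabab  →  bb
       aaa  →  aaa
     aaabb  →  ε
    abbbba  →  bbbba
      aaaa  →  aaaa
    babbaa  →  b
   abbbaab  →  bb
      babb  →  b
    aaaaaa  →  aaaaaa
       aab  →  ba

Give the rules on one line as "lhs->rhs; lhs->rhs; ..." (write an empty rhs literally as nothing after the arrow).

  | aaabab => abaab => baab => abb => bb
  | aaa
  | aaabb => abab => bab => ε
  | abbbba => bbbba

aab->ba; ab->b; baa->ab; bab->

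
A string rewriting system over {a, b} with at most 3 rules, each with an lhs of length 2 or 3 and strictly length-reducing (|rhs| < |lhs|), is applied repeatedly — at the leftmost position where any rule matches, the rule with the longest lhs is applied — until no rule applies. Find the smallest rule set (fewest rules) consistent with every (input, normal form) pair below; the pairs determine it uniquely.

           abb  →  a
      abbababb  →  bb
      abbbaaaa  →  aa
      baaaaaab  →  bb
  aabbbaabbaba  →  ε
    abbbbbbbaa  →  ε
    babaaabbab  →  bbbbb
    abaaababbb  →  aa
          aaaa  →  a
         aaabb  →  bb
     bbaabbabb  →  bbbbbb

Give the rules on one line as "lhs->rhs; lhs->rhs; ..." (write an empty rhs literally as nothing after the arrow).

aaa->; ab->a; ba->b

  | abb => ab => a
  | abbababb => abababb => aababb => aaabb => bb
  | abbbaaaa => abbaaaa => abaaaa => aaaaa => aa
  | baaaaaab => baaaaab => baaaab => baaab => baab => bab => bb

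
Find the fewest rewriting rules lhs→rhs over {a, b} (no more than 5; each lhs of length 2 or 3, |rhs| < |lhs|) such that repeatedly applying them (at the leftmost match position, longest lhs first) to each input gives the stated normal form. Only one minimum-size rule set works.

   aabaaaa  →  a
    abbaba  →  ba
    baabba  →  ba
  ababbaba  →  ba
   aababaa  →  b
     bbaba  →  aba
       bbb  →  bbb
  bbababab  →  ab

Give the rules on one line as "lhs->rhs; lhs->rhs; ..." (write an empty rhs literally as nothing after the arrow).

aa->; aaa->b; bab->b; bba->a

  | aabaaaa => baaaa => bba => a
  | abbaba => aaba => ba
  | baabba => bbba => ba
  | ababbaba => abbaba => aaba => ba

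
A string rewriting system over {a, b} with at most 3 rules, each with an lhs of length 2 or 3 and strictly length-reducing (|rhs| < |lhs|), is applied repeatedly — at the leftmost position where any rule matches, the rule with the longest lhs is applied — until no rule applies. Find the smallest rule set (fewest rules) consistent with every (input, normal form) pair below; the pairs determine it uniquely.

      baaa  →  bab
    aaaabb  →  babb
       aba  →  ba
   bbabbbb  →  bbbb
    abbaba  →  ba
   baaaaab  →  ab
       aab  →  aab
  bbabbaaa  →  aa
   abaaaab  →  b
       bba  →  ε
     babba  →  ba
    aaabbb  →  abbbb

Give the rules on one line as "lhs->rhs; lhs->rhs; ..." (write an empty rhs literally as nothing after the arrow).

  | baaa => bab
  | aaaabb => ababb => babb
  | aba => ba
  | bbabbbb => bbbb

aaa->ab; aba->ba; bba->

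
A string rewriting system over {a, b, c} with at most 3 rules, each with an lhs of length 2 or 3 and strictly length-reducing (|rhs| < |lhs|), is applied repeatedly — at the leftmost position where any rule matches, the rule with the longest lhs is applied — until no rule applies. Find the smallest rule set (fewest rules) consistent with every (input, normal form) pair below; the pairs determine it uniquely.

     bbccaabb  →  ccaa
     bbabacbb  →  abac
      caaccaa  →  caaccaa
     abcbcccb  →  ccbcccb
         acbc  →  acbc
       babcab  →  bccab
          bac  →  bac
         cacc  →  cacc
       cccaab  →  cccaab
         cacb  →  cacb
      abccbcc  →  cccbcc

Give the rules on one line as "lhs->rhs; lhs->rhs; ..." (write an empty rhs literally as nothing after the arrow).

abc->cc; bb->

  | bbccaabb => ccaabb => ccaa
  | bbabacbb => abacbb => abac
  | caaccaa
  | abcbcccb => ccbcccb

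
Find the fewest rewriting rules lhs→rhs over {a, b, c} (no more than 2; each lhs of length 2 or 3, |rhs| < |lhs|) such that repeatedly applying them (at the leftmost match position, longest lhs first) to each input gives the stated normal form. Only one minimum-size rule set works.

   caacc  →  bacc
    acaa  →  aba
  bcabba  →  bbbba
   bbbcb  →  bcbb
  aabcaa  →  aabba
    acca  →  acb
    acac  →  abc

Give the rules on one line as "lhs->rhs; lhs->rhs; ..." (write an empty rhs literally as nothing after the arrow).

bbc->cb; ca->b

  | caacc => bacc
  | acaa => aba
  | bcabba => bbbba
  | bbbcb => bcbb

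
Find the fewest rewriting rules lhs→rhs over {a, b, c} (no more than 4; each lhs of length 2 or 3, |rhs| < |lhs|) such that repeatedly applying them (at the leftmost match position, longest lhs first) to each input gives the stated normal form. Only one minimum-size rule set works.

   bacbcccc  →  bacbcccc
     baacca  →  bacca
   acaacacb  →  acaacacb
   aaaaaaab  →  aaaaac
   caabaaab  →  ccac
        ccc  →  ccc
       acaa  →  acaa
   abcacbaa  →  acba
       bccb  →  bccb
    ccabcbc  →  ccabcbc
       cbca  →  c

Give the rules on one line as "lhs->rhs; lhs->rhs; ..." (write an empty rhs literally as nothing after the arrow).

  | bacbcccc
  | baacca => bacca
  | acaacacb
  | aaaaaaab => aaaaac

aab->c; baa->ba; bca->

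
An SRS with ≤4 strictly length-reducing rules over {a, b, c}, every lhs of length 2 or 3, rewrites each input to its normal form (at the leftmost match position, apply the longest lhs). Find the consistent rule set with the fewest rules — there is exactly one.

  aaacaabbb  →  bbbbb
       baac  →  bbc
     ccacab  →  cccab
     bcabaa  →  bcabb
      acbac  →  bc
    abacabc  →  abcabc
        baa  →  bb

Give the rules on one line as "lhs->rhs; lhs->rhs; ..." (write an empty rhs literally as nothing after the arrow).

aa->b; ac->c; cb->b

  | aaacaabbb => bacaabbb => bcaabbb => bcbbbb => bbbbb
  | baac => bbc
  | ccacab => cccab
  | bcabaa => bcabb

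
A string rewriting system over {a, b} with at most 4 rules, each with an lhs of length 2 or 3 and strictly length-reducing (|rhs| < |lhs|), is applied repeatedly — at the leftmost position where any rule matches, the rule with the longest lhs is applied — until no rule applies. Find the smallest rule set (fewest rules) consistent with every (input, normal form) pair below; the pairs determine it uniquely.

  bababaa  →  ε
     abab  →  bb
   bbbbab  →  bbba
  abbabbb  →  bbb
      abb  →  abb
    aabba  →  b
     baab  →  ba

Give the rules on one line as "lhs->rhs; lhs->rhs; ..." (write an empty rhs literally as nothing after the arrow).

aaa->; aab->a; aba->b; bab->a

  | bababaa => aabaa => aaa => ε
  | abab => bb
  | bbbbab => bbba
  | abbabbb => ababb => bbb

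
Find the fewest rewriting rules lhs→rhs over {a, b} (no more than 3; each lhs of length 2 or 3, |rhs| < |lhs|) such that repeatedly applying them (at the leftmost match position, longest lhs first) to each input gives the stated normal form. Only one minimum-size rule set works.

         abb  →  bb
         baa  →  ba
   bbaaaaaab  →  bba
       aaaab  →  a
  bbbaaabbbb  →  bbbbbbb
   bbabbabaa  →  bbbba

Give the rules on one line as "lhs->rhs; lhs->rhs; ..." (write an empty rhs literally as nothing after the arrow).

  | abb => bb
  | baa => ba
  | bbaaaaaab => bbaaaaab => bbaaaab => bbaaab => bbaab => bbab => bba
  | aaaab => aaab => aab => ab => a

aa->a; ab->a; abb->bb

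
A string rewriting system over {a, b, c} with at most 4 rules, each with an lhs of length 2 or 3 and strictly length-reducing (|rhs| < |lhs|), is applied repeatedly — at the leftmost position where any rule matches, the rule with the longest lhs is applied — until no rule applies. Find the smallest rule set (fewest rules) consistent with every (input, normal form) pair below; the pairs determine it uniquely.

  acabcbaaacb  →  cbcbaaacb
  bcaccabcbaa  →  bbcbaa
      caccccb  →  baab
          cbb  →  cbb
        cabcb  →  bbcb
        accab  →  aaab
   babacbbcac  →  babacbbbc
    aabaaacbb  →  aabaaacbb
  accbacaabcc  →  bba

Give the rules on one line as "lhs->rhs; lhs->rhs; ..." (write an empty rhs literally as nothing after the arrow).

  | acabcbaaacb => cbcbaaacb
  | bcaccabcbaa => bbccabcbaa => bbaabcbaa => bbacabaa => bbcbaa
  | caccccb => bccccb => baccb => baab
  | cbb

abc->ca; aca->c; ca->b; cc->a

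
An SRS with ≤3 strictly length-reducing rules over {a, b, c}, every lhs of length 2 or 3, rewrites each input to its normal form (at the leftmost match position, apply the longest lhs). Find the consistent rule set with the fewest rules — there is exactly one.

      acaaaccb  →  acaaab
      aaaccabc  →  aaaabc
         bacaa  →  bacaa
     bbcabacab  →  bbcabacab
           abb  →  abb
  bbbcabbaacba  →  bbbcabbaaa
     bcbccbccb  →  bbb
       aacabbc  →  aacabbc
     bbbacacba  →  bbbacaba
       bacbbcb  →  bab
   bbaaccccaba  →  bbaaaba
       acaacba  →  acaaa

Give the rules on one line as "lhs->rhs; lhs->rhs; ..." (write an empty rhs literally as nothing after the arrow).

cac->ca; cb->; cc->

  | acaaaccb => acaaab
  | aaaccabc => aaaabc
  | bacaa
  | bbcabacab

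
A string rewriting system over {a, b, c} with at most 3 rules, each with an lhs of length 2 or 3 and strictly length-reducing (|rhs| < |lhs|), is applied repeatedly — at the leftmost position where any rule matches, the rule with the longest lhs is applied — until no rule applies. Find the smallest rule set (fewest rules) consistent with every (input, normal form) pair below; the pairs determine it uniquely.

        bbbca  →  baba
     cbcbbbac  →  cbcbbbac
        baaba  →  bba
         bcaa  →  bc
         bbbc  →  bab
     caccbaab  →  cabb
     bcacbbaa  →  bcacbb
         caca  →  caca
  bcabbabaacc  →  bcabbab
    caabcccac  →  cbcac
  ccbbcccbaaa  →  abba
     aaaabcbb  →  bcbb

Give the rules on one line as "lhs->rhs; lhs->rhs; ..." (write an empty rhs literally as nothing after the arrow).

aa->; bbc->ab; cc->

  | bbbca => baba
  | cbcbbbac
  | baaba => bba
  | bcaa => bc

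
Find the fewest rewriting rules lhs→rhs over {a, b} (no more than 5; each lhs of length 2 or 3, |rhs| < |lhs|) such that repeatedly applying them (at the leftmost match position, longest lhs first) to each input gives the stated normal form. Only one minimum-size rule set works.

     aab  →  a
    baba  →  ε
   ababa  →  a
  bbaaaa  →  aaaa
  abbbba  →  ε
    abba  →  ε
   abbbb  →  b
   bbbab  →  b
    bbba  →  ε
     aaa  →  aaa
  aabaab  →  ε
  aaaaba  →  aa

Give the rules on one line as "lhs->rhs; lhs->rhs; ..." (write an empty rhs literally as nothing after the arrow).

ab->; aba->b; ba->; bb->

  | aab => a
  | baba => ba => ε
  | ababa => bba => a
  | bbaaaa => aaaa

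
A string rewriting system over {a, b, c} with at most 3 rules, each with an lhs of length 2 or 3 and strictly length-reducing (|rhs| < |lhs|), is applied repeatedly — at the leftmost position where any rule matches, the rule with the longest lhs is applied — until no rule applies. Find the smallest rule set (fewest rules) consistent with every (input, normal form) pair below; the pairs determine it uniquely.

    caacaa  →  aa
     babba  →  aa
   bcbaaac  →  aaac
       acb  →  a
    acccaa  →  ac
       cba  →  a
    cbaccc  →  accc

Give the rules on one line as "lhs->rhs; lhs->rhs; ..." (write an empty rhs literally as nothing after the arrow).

  | caacaa => acaa => aa
  | babba => abba => aba => aa
  | bcbaaac => baaac => aaac
  | acb => a

ba->a; ca->; cb->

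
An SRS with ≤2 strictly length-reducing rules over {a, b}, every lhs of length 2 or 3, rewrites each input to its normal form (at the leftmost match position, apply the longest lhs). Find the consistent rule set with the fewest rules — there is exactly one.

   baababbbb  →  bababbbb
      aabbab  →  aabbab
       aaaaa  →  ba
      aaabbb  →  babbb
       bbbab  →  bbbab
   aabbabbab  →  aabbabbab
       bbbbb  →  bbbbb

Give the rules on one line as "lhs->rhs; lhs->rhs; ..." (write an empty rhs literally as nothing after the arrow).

aaa->ba; baa->ba

  | baababbbb => bababbbb
  | aabbab
  | aaaaa => baaa => baa => ba
  | aaabbb => babbb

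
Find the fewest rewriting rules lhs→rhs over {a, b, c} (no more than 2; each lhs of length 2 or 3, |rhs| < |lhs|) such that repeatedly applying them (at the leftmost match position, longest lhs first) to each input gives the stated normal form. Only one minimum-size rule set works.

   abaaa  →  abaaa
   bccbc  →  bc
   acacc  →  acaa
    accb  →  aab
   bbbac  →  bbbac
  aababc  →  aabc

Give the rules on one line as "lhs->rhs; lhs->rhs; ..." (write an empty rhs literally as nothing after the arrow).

  | abaaa
  | bccbc => babc => bc
  | acacc => acaa
  | accb => aab

bab->b; cc->a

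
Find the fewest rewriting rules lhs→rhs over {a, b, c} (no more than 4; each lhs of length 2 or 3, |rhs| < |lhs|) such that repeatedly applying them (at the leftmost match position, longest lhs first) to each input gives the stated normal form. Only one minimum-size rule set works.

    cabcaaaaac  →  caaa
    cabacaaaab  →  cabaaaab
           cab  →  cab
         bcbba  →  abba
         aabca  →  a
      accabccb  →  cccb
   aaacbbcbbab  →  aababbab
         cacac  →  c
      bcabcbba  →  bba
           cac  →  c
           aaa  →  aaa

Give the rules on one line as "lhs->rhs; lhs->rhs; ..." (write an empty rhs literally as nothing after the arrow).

  | cabcaaaaac => ccaaaaac => caaaac => caaa
  | cabacaaaab => cabaaaab
  | cab
  | bcbba => abba

abc->c; ac->; bc->a; cca->c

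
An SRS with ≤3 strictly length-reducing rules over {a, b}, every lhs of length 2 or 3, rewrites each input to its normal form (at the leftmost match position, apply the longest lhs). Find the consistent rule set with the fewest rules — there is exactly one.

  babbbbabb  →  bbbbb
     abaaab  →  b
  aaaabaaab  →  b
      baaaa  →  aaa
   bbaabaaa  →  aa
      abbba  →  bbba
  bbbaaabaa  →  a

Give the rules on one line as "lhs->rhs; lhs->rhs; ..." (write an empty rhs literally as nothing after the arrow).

  | babbbbabb => bbbbabb => bbbbb
  | abaaab => baaab => aab => ab => b
  | aaaabaaab => aaabaaab => aabaaab => abaaab => baaab => aab => ab => b
  | baaaa => aaa

ab->b; baa->a; bab->b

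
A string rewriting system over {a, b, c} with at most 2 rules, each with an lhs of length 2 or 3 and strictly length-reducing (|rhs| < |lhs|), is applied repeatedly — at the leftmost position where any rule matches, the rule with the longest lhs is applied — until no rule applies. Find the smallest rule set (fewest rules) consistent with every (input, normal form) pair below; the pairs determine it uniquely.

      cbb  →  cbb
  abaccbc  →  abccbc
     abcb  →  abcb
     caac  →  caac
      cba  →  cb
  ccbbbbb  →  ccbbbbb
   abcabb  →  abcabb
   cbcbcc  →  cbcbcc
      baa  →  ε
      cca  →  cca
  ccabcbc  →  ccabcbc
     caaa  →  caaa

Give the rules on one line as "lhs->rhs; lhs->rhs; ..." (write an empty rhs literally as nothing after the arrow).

  | cbb
  | abaccbc => abccbc
  | abcb
  | caac

ba->b; baa->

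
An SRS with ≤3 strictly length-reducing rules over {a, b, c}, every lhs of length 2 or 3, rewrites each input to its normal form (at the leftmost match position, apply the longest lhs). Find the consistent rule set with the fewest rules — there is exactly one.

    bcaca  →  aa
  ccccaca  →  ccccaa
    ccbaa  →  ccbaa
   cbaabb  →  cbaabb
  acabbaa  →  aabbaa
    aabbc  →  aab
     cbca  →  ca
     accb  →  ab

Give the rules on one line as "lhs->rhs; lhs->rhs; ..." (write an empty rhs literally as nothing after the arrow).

  | bcaca => aca => aa
  | ccccaca => ccccaa
  | ccbaa
  | cbaabb

ac->a; bc->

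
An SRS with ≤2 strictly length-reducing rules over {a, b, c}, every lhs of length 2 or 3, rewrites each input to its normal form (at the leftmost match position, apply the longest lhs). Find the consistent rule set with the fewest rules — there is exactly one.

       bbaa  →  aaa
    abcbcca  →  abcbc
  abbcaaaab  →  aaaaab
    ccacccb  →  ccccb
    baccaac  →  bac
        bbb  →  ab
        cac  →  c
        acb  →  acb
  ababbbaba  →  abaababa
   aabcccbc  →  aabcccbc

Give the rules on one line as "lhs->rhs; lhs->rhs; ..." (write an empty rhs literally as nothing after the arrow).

bb->a; ca->

  | bbaa => aaa
  | abcbcca => abcbc
  | abbcaaaab => aacaaaab => aaaaab
  | ccacccb => ccccb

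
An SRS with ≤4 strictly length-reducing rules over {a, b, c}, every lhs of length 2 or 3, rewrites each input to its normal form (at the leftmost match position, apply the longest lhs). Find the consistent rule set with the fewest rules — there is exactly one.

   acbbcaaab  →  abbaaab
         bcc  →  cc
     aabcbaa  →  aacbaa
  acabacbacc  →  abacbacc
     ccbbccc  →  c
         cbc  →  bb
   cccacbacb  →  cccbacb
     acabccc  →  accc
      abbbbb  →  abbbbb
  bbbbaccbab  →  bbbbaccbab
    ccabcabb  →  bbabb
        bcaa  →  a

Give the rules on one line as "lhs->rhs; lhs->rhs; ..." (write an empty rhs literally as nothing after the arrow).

  | acbbcaaab => acbcaaab => abbaaab
  | bcc => cc
  | aabcbaa => aacbaa
  | acabacbacc => abacbacc

bc->c; ca->; cbc->bb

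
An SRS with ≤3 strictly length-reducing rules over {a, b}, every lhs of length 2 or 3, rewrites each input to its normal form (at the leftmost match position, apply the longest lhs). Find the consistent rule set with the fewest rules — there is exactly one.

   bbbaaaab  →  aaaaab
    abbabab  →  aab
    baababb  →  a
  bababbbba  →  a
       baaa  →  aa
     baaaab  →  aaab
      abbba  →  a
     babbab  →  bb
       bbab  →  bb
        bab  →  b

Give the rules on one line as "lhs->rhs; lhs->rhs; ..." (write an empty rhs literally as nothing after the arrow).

abb->a; ba->; bbb->a

  | bbbaaaab => aaaaab
  | abbabab => aabab => aab
  | baababb => ababb => abb => a
  | bababbbba => babbbba => bbbba => aba => a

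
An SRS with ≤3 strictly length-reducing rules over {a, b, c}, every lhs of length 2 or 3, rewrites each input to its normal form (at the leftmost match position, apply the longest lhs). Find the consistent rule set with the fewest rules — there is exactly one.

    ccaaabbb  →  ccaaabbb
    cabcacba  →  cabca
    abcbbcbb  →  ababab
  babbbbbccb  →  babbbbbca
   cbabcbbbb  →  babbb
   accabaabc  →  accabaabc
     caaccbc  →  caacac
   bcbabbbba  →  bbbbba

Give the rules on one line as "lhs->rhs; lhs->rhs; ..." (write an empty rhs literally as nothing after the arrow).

cb->a; cba->

  | ccaaabbb
  | cabcacba => cabca
  | abcbbcbb => ababcbb => ababab
  | babbbbbccb => babbbbbca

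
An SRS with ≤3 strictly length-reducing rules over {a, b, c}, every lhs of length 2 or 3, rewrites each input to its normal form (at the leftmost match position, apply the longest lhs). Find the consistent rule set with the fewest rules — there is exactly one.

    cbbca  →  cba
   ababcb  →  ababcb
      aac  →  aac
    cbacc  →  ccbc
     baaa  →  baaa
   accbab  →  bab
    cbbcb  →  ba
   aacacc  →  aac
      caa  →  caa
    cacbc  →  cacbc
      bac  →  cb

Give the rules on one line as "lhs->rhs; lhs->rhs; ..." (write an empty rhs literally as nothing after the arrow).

acc->; bac->cb; cbb->ba

  | cbbca => baca => cba
  | ababcb
  | aac
  | cbacc => ccbc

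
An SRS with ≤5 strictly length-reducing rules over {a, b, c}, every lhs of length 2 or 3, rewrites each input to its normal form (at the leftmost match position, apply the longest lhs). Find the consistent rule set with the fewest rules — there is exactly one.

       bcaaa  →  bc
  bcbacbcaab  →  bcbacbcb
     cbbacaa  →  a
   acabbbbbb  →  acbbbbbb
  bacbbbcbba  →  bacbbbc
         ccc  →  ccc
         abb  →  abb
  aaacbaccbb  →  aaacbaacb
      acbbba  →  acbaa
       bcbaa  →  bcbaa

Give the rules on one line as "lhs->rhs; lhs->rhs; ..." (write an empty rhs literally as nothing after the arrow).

  | bcaaa => bcaa => bca => bc
  | bcbacbcaab => bcbacbcab => bcbacbcb
  | cbbacaa => caacaa => cacaa => ccaa => a
  | acabbbbbb => acbbbbbb

bba->aa; ca->c; cca->; ccb->ac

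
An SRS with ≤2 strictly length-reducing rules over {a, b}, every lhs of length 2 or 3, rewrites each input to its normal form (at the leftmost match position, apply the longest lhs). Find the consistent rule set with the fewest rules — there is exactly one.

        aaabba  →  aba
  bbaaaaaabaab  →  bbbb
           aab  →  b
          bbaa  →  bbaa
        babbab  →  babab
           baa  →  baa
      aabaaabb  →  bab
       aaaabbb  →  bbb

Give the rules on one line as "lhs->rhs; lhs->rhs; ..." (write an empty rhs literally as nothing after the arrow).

  | aaabba => abba => aba
  | bbaaaaaabaab => bbaaaabaab => bbaabaab => bbbaab => bbbb
  | aab => b
  | bbaa

aab->b; abb->ab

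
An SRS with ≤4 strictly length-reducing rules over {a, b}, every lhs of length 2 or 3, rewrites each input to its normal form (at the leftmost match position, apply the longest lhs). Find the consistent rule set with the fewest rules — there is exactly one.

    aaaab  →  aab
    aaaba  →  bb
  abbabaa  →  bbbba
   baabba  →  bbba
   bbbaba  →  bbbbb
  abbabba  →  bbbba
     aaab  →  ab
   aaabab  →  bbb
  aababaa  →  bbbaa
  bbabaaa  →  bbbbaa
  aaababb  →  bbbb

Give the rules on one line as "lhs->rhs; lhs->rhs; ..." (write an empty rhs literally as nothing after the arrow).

  | aaaab => aab
  | aaaba => aba => bb
  | abbabaa => bbabaa => bbbba
  | baabba => babba => bbba

aaa->a; aba->bb; abb->bb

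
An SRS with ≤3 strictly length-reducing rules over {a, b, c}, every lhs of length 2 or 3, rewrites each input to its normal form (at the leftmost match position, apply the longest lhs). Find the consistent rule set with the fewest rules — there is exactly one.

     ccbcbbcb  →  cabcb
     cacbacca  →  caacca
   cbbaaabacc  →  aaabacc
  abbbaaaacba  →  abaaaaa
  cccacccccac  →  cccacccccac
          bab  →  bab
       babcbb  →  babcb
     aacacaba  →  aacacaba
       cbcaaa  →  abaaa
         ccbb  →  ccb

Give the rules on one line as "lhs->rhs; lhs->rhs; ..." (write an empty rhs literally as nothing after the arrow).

bb->b; cba->a; cbc->ab

  | ccbcbbcb => cabbbcb => cabbcb => cabcb
  | cacbacca => caacca
  | cbbaaabacc => cbaaabacc => aaabacc
  | abbbaaaacba => abbaaaacba => abaaaacba => abaaaaa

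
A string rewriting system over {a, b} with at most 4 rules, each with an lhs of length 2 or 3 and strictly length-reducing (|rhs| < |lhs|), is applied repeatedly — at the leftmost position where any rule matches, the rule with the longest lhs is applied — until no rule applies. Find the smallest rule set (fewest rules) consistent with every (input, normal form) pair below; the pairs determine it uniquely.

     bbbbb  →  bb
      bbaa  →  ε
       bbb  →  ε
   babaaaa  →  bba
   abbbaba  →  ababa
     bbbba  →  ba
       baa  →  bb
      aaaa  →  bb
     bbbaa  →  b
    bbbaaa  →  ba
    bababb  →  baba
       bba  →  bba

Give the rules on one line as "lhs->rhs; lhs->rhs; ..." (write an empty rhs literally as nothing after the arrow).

aa->b; abb->a; bbb->

  | bbbbb => bb
  | bbaa => bbb => ε
  | bbb => ε
  | babaaaa => babbaa => baaa => bba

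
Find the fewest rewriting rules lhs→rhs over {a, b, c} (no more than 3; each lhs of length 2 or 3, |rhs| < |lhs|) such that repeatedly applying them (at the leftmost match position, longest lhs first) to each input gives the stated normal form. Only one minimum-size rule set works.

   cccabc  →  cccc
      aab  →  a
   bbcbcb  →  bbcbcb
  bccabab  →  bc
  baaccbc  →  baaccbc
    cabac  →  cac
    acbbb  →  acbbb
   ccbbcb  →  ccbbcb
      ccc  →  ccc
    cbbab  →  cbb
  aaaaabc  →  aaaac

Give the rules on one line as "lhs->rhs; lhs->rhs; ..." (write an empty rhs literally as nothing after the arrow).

ab->; bcc->bc

  | cccabc => cccc
  | aab => a
  | bbcbcb
  | bccabab => bcabab => bcab => bc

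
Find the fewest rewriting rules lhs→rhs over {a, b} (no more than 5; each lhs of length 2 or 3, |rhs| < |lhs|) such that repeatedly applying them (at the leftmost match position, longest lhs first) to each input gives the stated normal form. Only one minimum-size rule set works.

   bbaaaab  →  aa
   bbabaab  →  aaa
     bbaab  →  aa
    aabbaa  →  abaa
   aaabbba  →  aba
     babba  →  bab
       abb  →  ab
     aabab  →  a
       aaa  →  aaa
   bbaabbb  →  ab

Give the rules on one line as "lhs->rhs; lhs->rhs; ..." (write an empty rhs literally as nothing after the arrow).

aab->a; bb->b; bba->bb; bbb->aa

  | bbaaaab => bbaaab => bbaab => bbab => bbb => aa
  | bbabaab => bbbaab => aaaab => aaa
  | bbaab => bbab => bbb => aa
  | aabbaa => abaa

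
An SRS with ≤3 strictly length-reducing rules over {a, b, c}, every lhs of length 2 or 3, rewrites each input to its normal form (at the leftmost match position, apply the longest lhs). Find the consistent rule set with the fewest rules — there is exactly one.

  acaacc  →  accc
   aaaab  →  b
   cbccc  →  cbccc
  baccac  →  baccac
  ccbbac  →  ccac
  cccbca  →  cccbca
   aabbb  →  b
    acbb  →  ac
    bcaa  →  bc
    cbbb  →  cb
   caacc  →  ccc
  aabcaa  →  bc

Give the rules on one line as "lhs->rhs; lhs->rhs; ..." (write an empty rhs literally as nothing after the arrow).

aa->; bb->

  | acaacc => accc
  | aaaab => aab => b
  | cbccc
  | baccac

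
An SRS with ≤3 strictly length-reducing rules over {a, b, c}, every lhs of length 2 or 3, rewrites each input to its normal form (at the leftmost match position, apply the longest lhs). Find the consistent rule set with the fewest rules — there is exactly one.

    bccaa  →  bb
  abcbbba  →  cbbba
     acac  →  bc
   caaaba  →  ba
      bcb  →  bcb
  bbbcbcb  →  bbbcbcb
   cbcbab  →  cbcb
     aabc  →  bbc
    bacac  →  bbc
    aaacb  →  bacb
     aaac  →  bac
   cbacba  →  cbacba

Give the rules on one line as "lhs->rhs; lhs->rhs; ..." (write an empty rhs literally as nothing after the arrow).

  | bccaa => bcaa => baa => bb
  | abcbbba => cbbba
  | acac => aac => bc
  | caaaba => aaaba => baba => ba

aa->b; ab->; ca->a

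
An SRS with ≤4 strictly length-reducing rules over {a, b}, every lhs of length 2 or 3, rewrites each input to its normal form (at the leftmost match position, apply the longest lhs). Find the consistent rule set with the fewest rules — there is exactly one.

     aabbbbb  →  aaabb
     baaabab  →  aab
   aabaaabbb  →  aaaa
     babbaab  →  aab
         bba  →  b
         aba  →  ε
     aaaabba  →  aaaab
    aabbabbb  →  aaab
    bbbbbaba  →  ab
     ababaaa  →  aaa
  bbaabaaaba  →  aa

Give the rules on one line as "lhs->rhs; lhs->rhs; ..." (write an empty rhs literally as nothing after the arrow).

  | aabbbbb => aaabb
  | baaabab => aaabab => aab
  | aabaaabbb => aaabbb => aaaa
  | babbaab => bbaab => baab => aab

aba->; ba->; baa->aa; bbb->a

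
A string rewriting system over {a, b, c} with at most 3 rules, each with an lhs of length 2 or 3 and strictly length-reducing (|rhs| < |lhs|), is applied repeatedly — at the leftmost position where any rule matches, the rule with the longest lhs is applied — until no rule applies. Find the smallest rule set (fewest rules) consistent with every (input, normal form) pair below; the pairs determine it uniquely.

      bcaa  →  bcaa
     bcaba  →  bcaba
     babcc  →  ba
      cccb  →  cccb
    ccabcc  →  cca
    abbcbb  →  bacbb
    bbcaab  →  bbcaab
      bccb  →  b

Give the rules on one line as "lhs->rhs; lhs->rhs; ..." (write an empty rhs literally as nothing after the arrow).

  | bcaa
  | bcaba
  | babcc => ba
  | cccb

abb->ba; bcc->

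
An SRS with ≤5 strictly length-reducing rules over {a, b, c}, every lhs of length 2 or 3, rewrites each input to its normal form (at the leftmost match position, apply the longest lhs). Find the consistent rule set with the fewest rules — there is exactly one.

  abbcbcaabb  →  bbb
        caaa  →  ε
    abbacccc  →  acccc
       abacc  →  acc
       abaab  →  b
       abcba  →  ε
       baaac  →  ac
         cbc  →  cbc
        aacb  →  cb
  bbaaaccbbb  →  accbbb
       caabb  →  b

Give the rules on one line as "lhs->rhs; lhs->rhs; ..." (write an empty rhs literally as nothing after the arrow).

aa->; ab->; ba->a; ca->

  | abbcbcaabb => bcbcaabb => bcbabb => bcabb => bbb
  | caaa => aa => ε
  | abbacccc => bacccc => acccc
  | abacc => acc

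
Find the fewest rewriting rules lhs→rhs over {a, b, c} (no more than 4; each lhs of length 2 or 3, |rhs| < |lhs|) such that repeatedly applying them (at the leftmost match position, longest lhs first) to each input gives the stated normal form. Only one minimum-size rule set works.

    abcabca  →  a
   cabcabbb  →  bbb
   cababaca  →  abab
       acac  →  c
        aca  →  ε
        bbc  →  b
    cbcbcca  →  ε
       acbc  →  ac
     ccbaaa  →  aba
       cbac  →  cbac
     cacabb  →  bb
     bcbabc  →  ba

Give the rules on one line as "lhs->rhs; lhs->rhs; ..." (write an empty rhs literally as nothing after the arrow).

  | abcabca => aabca => bca => a
  | cabcabbb => abcabbb => aabbb => bbb
  | cababaca => ababaca => ababaa => abab
  | acac => aac => c

aa->; bc->; ca->a; cc->a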